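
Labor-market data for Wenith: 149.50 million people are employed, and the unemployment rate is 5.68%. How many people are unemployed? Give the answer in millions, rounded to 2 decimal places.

About 9.00 million are unemployed.

Let U be the number unemployed. The labor force is E + U, and U/(E+U) = 0.0568.
So U = 0.0568 × 149.50 / (1 − 0.0568) = 8.4916 / 0.9432 ≈ 9.00 million.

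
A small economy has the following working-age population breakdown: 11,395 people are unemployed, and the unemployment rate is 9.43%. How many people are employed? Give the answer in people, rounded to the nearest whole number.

Labor force = U / u = 11,395 / 0.0943 ≈ 120,838.
Employed = labor force − unemployed = 120,838 − 11,395 = 109,443.

About 109,443 are employed.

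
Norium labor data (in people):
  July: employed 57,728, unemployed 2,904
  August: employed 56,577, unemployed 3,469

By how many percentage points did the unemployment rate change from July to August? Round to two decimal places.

The unemployment rate changed by +0.99 percentage points.

July: labor force = 57,728 + 2,904 = 60,632; u = 2,904/60,632 = 4.79%.
August: labor force = 56,577 + 3,469 = 60,046; u = 3,469/60,046 = 5.78%.
Change = 5.78% − 4.79% = +0.99 pp.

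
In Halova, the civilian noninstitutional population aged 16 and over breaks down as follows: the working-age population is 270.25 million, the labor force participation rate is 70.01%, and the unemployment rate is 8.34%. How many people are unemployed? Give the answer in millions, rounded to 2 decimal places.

About 15.78 million are unemployed.

Labor force = 0.7001 × 270.25 = 189.20 million.
Unemployed = 0.0834 × 189.20 ≈ 15.78 million.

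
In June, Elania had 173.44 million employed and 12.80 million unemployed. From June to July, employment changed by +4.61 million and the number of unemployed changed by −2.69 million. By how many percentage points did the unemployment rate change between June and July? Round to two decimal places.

June: labor force = 173.44 + 12.80 = 186.24; u = 12.80/186.24 = 6.87%.
July: labor force = 178.05 + 10.11 = 188.16; u = 10.11/188.16 = 5.37%.
Change = 5.37% − 6.87% = −1.50 pp.

The unemployment rate changed by −1.50 percentage points.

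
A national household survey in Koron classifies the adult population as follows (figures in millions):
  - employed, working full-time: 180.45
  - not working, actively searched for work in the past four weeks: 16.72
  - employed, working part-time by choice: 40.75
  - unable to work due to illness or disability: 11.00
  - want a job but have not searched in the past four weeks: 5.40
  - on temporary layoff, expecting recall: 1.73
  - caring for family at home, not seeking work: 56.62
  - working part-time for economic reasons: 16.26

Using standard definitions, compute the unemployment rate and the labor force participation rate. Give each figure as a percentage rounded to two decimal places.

Employed = 180.45 + 40.75 + 16.26 = 237.46 million (anyone who worked, including part-time for economic reasons, counts as employed).
Unemployed = 16.72 + 1.73 = 18.45 million (jobless and actively searching, or on temporary layoff).
Labor force = 237.46 + 18.45 = 255.91 million.
Not in labor force = 11.00 + 5.40 + 56.62 = 73.02 million (those not working and not actively searching are outside the labor force — including those who want a job but have given up searching).
Civilian working-age population = 255.91 + 73.02 = 328.93 million.
Unemployment rate = 18.45 / 255.91 = 7.21%.
Labor force participation rate = 255.91 / 328.93 = 77.80%.

Unemployment rate ≈ 7.21%; labor force participation rate ≈ 77.80%.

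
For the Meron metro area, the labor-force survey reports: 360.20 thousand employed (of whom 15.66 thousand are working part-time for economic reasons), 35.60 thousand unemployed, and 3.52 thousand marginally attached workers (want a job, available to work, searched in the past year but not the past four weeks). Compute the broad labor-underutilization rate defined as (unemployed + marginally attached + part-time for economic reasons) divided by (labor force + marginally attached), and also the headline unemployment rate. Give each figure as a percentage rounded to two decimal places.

Broad underutilization rate ≈ 13.72%; headline unemployment rate ≈ 8.99%.

Labor force = 360.20 + 35.60 = 395.80 thousand.
Numerator = 35.60 + 3.52 + 15.66 = 54.78 thousand.
Denominator = 395.80 + 3.52 = 399.32 thousand.
Broad rate = 54.78 / 399.32 = 13.72%.
Headline unemployment rate = 35.60 / 395.80 = 8.99%.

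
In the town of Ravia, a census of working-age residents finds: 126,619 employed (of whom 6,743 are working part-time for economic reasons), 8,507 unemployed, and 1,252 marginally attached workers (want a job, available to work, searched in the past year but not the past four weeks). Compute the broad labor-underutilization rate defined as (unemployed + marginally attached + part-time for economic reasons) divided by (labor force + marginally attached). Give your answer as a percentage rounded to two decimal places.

Labor force = 126,619 + 8,507 = 135,126.
Numerator = 8,507 + 1,252 + 6,743 = 16,502.
Denominator = 135,126 + 1,252 = 136,378.
Broad rate = 16,502 / 136,378 = 12.10%.

Broad underutilization rate ≈ 12.10%.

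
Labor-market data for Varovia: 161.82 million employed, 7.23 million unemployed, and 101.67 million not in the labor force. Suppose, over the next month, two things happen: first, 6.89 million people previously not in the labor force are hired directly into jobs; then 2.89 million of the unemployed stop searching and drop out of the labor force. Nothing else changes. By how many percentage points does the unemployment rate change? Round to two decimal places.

Initially, labor force = 161.82 + 7.23 = 169.05 million, so u = 7.23/169.05 = 4.28%.
After the first change, employed and labor force both rise by 6.89; unemployed unchanged → E = 168.71, U = 7.23, labor force = 175.94 million.
After the second change, unemployed and labor force both fall by 2.89 → E = 168.71, U = 4.34, labor force = 173.05 million.
New unemployment rate = 4.34 / 173.05 = 2.51%.
Change = 2.51% − 4.28% = −1.77 percentage points.

The unemployment rate changes by −1.77 percentage points.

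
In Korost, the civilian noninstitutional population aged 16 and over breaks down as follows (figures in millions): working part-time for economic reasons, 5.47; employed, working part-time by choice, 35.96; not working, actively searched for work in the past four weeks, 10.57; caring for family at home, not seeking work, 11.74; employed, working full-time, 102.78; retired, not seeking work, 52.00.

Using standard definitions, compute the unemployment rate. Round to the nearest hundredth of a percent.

Employed = 5.47 + 35.96 + 102.78 = 144.21 million (anyone who worked, including part-time for economic reasons, counts as employed).
Unemployed = 10.57 million.
Labor force = 144.21 + 10.57 = 154.78 million.
Unemployment rate = 10.57 / 154.78 = 6.83%.

Unemployment rate ≈ 6.83%.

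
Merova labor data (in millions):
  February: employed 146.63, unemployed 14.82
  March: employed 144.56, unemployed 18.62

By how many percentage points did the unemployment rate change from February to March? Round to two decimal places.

February: labor force = 146.63 + 14.82 = 161.45; u = 14.82/161.45 = 9.18%.
March: labor force = 144.56 + 18.62 = 163.18; u = 18.62/163.18 = 11.41%.
Change = 11.41% − 9.18% = +2.23 pp.

The unemployment rate changed by +2.23 percentage points.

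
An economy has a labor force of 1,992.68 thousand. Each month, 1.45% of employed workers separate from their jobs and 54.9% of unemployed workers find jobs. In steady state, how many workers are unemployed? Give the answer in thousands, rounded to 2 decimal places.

Steady-state unemployment rate u* = s/(s+f) = 1.45/(1.45+54.9) = 0.025732.
Unemployed = u* × labor force = 0.025732 × 1,992.68 ≈ 51.28 thousand.

About 51.28 thousand are unemployed in steady state.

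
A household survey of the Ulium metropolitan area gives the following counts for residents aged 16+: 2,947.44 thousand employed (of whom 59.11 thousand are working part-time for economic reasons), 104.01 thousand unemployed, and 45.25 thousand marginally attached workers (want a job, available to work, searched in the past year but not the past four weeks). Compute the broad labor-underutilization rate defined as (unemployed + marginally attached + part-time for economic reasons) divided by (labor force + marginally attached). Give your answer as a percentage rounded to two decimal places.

Labor force = 2,947.44 + 104.01 = 3,051.45 thousand.
Numerator = 104.01 + 45.25 + 59.11 = 208.37 thousand.
Denominator = 3,051.45 + 45.25 = 3,096.70 thousand.
Broad rate = 208.37 / 3,096.70 = 6.73%.

Broad underutilization rate ≈ 6.73%.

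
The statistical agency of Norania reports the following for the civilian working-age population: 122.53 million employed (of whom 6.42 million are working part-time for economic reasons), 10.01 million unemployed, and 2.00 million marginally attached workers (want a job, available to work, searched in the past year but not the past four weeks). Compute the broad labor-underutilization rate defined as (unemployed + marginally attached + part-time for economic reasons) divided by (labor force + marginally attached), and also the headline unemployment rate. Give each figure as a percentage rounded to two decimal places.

Labor force = 122.53 + 10.01 = 132.54 million.
Numerator = 10.01 + 2.00 + 6.42 = 18.43 million.
Denominator = 132.54 + 2.00 = 134.54 million.
Broad rate = 18.43 / 134.54 = 13.70%.
Headline unemployment rate = 10.01 / 132.54 = 7.55%.

Broad underutilization rate ≈ 13.70%; headline unemployment rate ≈ 7.55%.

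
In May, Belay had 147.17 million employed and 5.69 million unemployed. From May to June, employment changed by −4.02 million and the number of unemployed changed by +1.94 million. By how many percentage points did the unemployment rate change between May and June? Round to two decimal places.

The unemployment rate changed by +1.34 percentage points.

May: labor force = 147.17 + 5.69 = 152.86; u = 5.69/152.86 = 3.72%.
June: labor force = 143.15 + 7.63 = 150.78; u = 7.63/150.78 = 5.06%.
Change = 5.06% − 3.72% = +1.34 pp.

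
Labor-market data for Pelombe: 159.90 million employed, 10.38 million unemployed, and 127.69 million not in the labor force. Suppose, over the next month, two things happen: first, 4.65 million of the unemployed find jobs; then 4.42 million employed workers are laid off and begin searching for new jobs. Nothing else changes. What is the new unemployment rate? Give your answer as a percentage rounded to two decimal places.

Initially, labor force = 159.90 + 10.38 = 170.28 million, so u = 10.38/170.28 = 6.10%.
After the first change, unemployed falls and employed rises by 4.65; labor force unchanged → E = 164.55, U = 5.73, labor force = 170.28 million.
After the second change, employed falls and unemployed rises by 4.42; labor force unchanged → E = 160.13, U = 10.15, labor force = 170.28 million.
New unemployment rate = 10.15 / 170.28 = 5.96%.

New unemployment rate ≈ 5.96%.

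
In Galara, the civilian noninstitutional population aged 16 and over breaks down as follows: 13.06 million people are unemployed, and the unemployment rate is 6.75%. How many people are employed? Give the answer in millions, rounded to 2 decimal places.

Labor force = U / u = 13.06 / 0.0675 ≈ 193.48 million.
Employed = labor force − unemployed = 193.48 − 13.06 = 180.42 million.

About 180.42 million are employed.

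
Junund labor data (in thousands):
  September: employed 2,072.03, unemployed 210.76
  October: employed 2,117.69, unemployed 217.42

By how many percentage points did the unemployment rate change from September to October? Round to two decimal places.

The unemployment rate changed by +0.08 percentage points.

September: labor force = 2,072.03 + 210.76 = 2,282.79; u = 210.76/2,282.79 = 9.23%.
October: labor force = 2,117.69 + 217.42 = 2,335.11; u = 217.42/2,335.11 = 9.31%.
Change = 9.31% − 9.23% = +0.08 pp.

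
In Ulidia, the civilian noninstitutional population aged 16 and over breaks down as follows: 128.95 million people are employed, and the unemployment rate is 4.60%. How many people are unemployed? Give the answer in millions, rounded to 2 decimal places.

Let U be the number unemployed. The labor force is E + U, and U/(E+U) = 0.0460.
So U = 0.0460 × 128.95 / (1 − 0.0460) = 5.9317 / 0.9540 ≈ 6.22 million.

About 6.22 million are unemployed.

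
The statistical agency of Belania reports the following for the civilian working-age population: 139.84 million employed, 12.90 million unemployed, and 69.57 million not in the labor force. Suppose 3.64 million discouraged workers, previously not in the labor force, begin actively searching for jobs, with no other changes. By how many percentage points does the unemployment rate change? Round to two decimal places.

Initially, labor force = 139.84 + 12.90 = 152.74 million, so u = 12.90/152.74 = 8.45%.
After the change, unemployed and labor force both rise by 3.64 → E = 139.84, U = 16.54, labor force = 156.38 million.
New unemployment rate = 16.54 / 156.38 = 10.58%.
Change = 10.58% − 8.45% = +2.13 percentage points.

The unemployment rate changes by +2.13 percentage points.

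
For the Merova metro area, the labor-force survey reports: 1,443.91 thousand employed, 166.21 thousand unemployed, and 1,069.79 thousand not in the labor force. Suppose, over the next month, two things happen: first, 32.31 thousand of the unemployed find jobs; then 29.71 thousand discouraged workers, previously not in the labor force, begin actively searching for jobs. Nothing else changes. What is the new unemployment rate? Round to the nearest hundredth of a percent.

Initially, labor force = 1,443.91 + 166.21 = 1,610.12 thousand, so u = 166.21/1,610.12 = 10.32%.
After the first change, unemployed falls and employed rises by 32.31; labor force unchanged → E = 1,476.22, U = 133.90, labor force = 1,610.12 thousand.
After the second change, unemployed and labor force both rise by 29.71 → E = 1,476.22, U = 163.61, labor force = 1,639.83 thousand.
New unemployment rate = 163.61 / 1,639.83 = 9.98%.

New unemployment rate ≈ 9.98%.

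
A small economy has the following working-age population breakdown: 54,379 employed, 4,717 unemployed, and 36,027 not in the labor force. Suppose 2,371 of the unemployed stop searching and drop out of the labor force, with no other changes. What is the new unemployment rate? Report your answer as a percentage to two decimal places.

New unemployment rate ≈ 4.14%.

Initially, labor force = 54,379 + 4,717 = 59,096, so u = 4,717/59,096 = 7.98%.
After the change, unemployed and labor force both fall by 2,371 → E = 54,379, U = 2,346, labor force = 56,725.
New unemployment rate = 2,346 / 56,725 = 4.14%.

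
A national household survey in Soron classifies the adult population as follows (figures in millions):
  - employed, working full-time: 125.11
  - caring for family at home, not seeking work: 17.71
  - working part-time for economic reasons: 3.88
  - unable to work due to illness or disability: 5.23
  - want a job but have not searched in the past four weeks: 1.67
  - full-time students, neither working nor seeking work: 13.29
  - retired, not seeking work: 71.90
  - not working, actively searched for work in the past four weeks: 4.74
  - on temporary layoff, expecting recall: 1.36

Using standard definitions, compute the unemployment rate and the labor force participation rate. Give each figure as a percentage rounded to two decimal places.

Unemployment rate ≈ 4.52%; labor force participation rate ≈ 55.16%.

Employed = 125.11 + 3.88 = 128.99 million (anyone who worked, including part-time for economic reasons, counts as employed).
Unemployed = 4.74 + 1.36 = 6.10 million (jobless and actively searching, or on temporary layoff).
Labor force = 128.99 + 6.10 = 135.09 million.
Not in labor force = 17.71 + 5.23 + 1.67 + 13.29 + 71.90 = 109.80 million (those not working and not actively searching are outside the labor force — including those who want a job but have given up searching).
Civilian working-age population = 135.09 + 109.80 = 244.89 million.
Unemployment rate = 6.10 / 135.09 = 4.52%.
Labor force participation rate = 135.09 / 244.89 = 55.16%.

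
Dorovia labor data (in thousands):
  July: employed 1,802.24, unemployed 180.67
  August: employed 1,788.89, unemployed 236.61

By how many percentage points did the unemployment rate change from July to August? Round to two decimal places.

The unemployment rate changed by +2.57 percentage points.

July: labor force = 1,802.24 + 180.67 = 1,982.91; u = 180.67/1,982.91 = 9.11%.
August: labor force = 1,788.89 + 236.61 = 2,025.50; u = 236.61/2,025.50 = 11.68%.
Change = 11.68% − 9.11% = +2.57 pp.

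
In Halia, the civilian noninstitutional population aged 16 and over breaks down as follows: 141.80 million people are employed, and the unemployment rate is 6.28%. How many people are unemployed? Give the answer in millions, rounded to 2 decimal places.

Let U be the number unemployed. The labor force is E + U, and U/(E+U) = 0.0628.
So U = 0.0628 × 141.80 / (1 − 0.0628) = 8.9050 / 0.9372 ≈ 9.50 million.

About 9.50 million are unemployed.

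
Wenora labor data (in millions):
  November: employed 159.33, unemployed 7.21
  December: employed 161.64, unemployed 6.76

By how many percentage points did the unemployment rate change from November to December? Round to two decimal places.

The unemployment rate changed by −0.32 percentage points.

November: labor force = 159.33 + 7.21 = 166.54; u = 7.21/166.54 = 4.33%.
December: labor force = 161.64 + 6.76 = 168.40; u = 6.76/168.40 = 4.01%.
Change = 4.01% − 4.33% = −0.32 pp.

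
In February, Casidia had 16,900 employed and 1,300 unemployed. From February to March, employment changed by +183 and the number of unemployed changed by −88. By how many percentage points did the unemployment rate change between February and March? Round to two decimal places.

The unemployment rate changed by −0.52 percentage points.

February: labor force = 16,900 + 1,300 = 18,200; u = 1,300/18,200 = 7.14%.
March: labor force = 17,083 + 1,212 = 18,295; u = 1,212/18,295 = 6.62%.
Change = 6.62% − 7.14% = −0.52 pp.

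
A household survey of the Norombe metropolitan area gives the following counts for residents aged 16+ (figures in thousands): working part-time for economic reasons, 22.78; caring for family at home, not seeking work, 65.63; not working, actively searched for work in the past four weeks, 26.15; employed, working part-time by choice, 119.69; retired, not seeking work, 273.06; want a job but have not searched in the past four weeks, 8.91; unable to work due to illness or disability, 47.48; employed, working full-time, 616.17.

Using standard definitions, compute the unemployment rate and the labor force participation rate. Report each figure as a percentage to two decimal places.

Unemployment rate ≈ 3.33%; labor force participation rate ≈ 66.51%.

Employed = 22.78 + 119.69 + 616.17 = 758.64 thousand (anyone who worked, including part-time for economic reasons, counts as employed).
Unemployed = 26.15 thousand.
Labor force = 758.64 + 26.15 = 784.79 thousand.
Not in labor force = 65.63 + 273.06 + 8.91 + 47.48 = 395.08 thousand (those not working and not actively searching are outside the labor force — including those who want a job but have given up searching).
Civilian working-age population = 784.79 + 395.08 = 1,179.87 thousand.
Unemployment rate = 26.15 / 784.79 = 3.33%.
Labor force participation rate = 784.79 / 1,179.87 = 66.51%.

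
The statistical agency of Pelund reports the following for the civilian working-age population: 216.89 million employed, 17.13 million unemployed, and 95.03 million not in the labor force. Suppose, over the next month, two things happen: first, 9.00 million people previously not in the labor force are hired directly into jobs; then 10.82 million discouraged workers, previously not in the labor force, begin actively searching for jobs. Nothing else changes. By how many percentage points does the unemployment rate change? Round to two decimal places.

Initially, labor force = 216.89 + 17.13 = 234.02 million, so u = 17.13/234.02 = 7.32%.
After the first change, employed and labor force both rise by 9.00; unemployed unchanged → E = 225.89, U = 17.13, labor force = 243.02 million.
After the second change, unemployed and labor force both rise by 10.82 → E = 225.89, U = 27.95, labor force = 253.84 million.
New unemployment rate = 27.95 / 253.84 = 11.01%.
Change = 11.01% − 7.32% = +3.69 percentage points.

The unemployment rate changes by +3.69 percentage points.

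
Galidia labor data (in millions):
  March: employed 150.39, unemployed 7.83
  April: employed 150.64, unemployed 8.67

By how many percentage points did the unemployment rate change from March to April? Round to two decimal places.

The unemployment rate changed by +0.49 percentage points.

March: labor force = 150.39 + 7.83 = 158.22; u = 7.83/158.22 = 4.95%.
April: labor force = 150.64 + 8.67 = 159.31; u = 8.67/159.31 = 5.44%.
Change = 5.44% − 4.95% = +0.49 pp.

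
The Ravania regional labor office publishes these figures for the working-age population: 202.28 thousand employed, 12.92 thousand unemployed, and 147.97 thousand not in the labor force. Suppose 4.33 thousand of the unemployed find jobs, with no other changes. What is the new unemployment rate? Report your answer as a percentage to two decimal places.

New unemployment rate ≈ 3.99%.

Initially, labor force = 202.28 + 12.92 = 215.20 thousand, so u = 12.92/215.20 = 6.00%.
After the change, unemployed falls and employed rises by 4.33; labor force unchanged → E = 206.61, U = 8.59, labor force = 215.20 thousand.
New unemployment rate = 8.59 / 215.20 = 3.99%.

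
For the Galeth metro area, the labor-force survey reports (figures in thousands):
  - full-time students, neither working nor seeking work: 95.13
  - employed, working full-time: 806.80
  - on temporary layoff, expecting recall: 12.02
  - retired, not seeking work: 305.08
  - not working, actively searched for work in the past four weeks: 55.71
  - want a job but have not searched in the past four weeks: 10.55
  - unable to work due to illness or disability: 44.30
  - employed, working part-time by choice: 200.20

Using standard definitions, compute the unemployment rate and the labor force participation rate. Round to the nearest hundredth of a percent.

Employed = 806.80 + 200.20 = 1,007.00 thousand.
Unemployed = 12.02 + 55.71 = 67.73 thousand (jobless and actively searching, or on temporary layoff).
Labor force = 1,007.00 + 67.73 = 1,074.73 thousand.
Not in labor force = 95.13 + 305.08 + 10.55 + 44.30 = 455.06 thousand (those not working and not actively searching are outside the labor force — including those who want a job but have given up searching).
Civilian working-age population = 1,074.73 + 455.06 = 1,529.79 thousand.
Unemployment rate = 67.73 / 1,074.73 = 6.30%.
Labor force participation rate = 1,074.73 / 1,529.79 = 70.25%.

Unemployment rate ≈ 6.30%; labor force participation rate ≈ 70.25%.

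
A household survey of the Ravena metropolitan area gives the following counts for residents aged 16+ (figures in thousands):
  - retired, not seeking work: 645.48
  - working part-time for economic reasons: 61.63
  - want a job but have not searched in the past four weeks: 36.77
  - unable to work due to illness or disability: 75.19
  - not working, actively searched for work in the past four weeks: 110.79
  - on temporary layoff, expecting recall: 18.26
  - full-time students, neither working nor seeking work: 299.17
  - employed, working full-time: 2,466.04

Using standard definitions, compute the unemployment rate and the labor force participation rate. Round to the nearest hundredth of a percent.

Unemployment rate ≈ 4.86%; labor force participation rate ≈ 71.55%.

Employed = 61.63 + 2,466.04 = 2,527.67 thousand (anyone who worked, including part-time for economic reasons, counts as employed).
Unemployed = 110.79 + 18.26 = 129.05 thousand (jobless and actively searching, or on temporary layoff).
Labor force = 2,527.67 + 129.05 = 2,656.72 thousand.
Not in labor force = 645.48 + 36.77 + 75.19 + 299.17 = 1,056.61 thousand (those not working and not actively searching are outside the labor force — including those who want a job but have given up searching).
Civilian working-age population = 2,656.72 + 1,056.61 = 3,713.33 thousand.
Unemployment rate = 129.05 / 2,656.72 = 4.86%.
Labor force participation rate = 2,656.72 / 3,713.33 = 71.55%.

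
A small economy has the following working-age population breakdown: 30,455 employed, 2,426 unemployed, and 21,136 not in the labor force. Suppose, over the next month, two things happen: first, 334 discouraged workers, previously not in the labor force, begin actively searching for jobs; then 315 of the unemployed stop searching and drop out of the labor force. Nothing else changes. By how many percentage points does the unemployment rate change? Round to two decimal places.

The unemployment rate changes by +0.05 percentage points.

Initially, labor force = 30,455 + 2,426 = 32,881, so u = 2,426/32,881 = 7.38%.
After the first change, unemployed and labor force both rise by 334 → E = 30,455, U = 2,760, labor force = 33,215.
After the second change, unemployed and labor force both fall by 315 → E = 30,455, U = 2,445, labor force = 32,900.
New unemployment rate = 2,445 / 32,900 = 7.43%.
Change = 7.43% − 7.38% = +0.05 percentage points.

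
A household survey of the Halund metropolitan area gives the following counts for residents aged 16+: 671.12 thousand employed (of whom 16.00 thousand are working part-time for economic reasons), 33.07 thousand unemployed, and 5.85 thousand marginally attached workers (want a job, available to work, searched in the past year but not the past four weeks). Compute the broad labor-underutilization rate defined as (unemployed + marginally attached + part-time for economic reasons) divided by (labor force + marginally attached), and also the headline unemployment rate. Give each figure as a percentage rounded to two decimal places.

Labor force = 671.12 + 33.07 = 704.19 thousand.
Numerator = 33.07 + 5.85 + 16.00 = 54.92 thousand.
Denominator = 704.19 + 5.85 = 710.04 thousand.
Broad rate = 54.92 / 710.04 = 7.73%.
Headline unemployment rate = 33.07 / 704.19 = 4.70%.

Broad underutilization rate ≈ 7.73%; headline unemployment rate ≈ 4.70%.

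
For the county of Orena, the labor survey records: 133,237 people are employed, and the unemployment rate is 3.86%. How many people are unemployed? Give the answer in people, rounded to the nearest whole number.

Let U be the number unemployed. The labor force is E + U, and U/(E+U) = 0.0386.
So U = 0.0386 × 133,237 / (1 − 0.0386) = 5142.95 / 0.9614 ≈ 5,349.

About 5,349 are unemployed.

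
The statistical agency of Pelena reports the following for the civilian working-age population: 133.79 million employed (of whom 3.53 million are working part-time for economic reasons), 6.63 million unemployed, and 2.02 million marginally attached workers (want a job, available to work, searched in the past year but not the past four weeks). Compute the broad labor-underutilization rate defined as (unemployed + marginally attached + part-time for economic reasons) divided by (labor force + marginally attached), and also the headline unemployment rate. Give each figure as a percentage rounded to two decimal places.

Labor force = 133.79 + 6.63 = 140.42 million.
Numerator = 6.63 + 2.02 + 3.53 = 12.18 million.
Denominator = 140.42 + 2.02 = 142.44 million.
Broad rate = 12.18 / 142.44 = 8.55%.
Headline unemployment rate = 6.63 / 140.42 = 4.72%.

Broad underutilization rate ≈ 8.55%; headline unemployment rate ≈ 4.72%.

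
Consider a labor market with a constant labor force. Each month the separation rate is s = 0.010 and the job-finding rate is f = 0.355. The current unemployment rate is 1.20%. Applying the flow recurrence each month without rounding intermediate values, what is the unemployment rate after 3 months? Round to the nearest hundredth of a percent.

Unemployment rate after three months ≈ 2.35%.

With a fixed labor force, u_{t+1} = u_t + s·(1−u_t) − f·u_t = u_t·(1−s−f) + s.
Here 1−s−f = 0.635 and s = 0.010.
u_1 = 0.012000 × 0.635 + 0.010 = 0.017620.
u_2 = 0.017620 × 0.635 + 0.010 = 0.021189.
u_3 = 0.021189 × 0.635 + 0.010 = 0.023455.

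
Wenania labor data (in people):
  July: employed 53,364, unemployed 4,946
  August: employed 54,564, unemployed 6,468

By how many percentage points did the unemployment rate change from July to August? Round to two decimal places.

July: labor force = 53,364 + 4,946 = 58,310; u = 4,946/58,310 = 8.48%.
August: labor force = 54,564 + 6,468 = 61,032; u = 6,468/61,032 = 10.60%.
Change = 10.60% − 8.48% = +2.12 pp.

The unemployment rate changed by +2.12 percentage points.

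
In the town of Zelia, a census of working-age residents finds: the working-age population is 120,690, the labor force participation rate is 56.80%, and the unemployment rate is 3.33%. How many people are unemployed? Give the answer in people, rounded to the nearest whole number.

Labor force = 0.5680 × 120,690 = 68,552.
Unemployed = 0.0333 × 68,552 ≈ 2,283.

About 2,283 are unemployed.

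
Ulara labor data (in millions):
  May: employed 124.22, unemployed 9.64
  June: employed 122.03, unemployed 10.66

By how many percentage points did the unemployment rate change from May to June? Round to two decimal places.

May: labor force = 124.22 + 9.64 = 133.86; u = 9.64/133.86 = 7.20%.
June: labor force = 122.03 + 10.66 = 132.69; u = 10.66/132.69 = 8.03%.
Change = 8.03% − 7.20% = +0.83 pp.

The unemployment rate changed by +0.83 percentage points.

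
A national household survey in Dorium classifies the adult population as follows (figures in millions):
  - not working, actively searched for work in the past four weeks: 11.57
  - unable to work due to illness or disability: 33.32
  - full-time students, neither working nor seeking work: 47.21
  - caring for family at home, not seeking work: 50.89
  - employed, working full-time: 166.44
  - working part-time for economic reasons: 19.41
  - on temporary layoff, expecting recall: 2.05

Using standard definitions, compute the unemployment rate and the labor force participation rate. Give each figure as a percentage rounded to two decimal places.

Unemployment rate ≈ 6.83%; labor force participation rate ≈ 60.28%.

Employed = 166.44 + 19.41 = 185.85 million (anyone who worked, including part-time for economic reasons, counts as employed).
Unemployed = 11.57 + 2.05 = 13.62 million (jobless and actively searching, or on temporary layoff).
Labor force = 185.85 + 13.62 = 199.47 million.
Not in labor force = 33.32 + 47.21 + 50.89 = 131.42 million (those not working and not actively searching are outside the labor force).
Civilian working-age population = 199.47 + 131.42 = 330.89 million.
Unemployment rate = 13.62 / 199.47 = 6.83%.
Labor force participation rate = 199.47 / 330.89 = 60.28%.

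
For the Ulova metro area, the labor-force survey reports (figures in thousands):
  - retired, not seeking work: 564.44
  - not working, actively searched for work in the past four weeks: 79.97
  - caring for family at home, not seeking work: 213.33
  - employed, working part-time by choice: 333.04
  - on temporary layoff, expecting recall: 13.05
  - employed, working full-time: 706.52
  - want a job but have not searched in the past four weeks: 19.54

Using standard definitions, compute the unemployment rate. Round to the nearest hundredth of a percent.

Unemployment rate ≈ 8.21%.

Employed = 333.04 + 706.52 = 1,039.56 thousand.
Unemployed = 79.97 + 13.05 = 93.02 thousand (jobless and actively searching, or on temporary layoff).
Labor force = 1,039.56 + 93.02 = 1,132.58 thousand.
Unemployment rate = 93.02 / 1,132.58 = 8.21%.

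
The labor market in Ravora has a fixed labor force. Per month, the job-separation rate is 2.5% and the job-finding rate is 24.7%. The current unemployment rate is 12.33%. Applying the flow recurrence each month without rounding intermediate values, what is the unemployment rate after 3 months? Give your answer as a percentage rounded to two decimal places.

Unemployment rate after three months ≈ 10.40%.

With a fixed labor force, u_{t+1} = u_t + s·(1−u_t) − f·u_t = u_t·(1−s−f) + s.
Here 1−s−f = 0.728 and s = 0.025.
u_1 = 0.123300 × 0.728 + 0.025 = 0.114762.
u_2 = 0.114762 × 0.728 + 0.025 = 0.108547.
u_3 = 0.108547 × 0.728 + 0.025 = 0.104022.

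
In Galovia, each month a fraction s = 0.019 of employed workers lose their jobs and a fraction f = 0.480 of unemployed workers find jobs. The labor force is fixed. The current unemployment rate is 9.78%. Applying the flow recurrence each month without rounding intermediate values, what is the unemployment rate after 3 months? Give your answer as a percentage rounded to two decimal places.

Unemployment rate after three months ≈ 4.56%.

With a fixed labor force, u_{t+1} = u_t + s·(1−u_t) − f·u_t = u_t·(1−s−f) + s.
Here 1−s−f = 0.501 and s = 0.019.
u_1 = 0.097800 × 0.501 + 0.019 = 0.067998.
u_2 = 0.067998 × 0.501 + 0.019 = 0.053067.
u_3 = 0.053067 × 0.501 + 0.019 = 0.045587.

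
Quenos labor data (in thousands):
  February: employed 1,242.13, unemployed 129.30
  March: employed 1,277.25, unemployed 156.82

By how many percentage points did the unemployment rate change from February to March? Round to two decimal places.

February: labor force = 1,242.13 + 129.30 = 1,371.43; u = 129.30/1,371.43 = 9.43%.
March: labor force = 1,277.25 + 156.82 = 1,434.07; u = 156.82/1,434.07 = 10.94%.
Change = 10.94% − 9.43% = +1.51 pp.

The unemployment rate changed by +1.51 percentage points.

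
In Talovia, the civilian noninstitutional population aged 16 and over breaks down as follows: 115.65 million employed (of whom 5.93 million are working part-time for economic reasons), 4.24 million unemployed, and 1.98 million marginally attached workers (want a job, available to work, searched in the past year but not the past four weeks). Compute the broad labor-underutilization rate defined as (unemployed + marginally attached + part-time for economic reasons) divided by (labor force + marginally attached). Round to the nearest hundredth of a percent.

Labor force = 115.65 + 4.24 = 119.89 million.
Numerator = 4.24 + 1.98 + 5.93 = 12.15 million.
Denominator = 119.89 + 1.98 = 121.87 million.
Broad rate = 12.15 / 121.87 = 9.97%.

Broad underutilization rate ≈ 9.97%.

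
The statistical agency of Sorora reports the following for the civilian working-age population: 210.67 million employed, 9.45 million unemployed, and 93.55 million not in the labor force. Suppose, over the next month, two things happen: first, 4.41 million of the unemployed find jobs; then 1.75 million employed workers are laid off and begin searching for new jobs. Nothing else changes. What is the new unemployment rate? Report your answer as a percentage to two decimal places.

Initially, labor force = 210.67 + 9.45 = 220.12 million, so u = 9.45/220.12 = 4.29%.
After the first change, unemployed falls and employed rises by 4.41; labor force unchanged → E = 215.08, U = 5.04, labor force = 220.12 million.
After the second change, employed falls and unemployed rises by 1.75; labor force unchanged → E = 213.33, U = 6.79, labor force = 220.12 million.
New unemployment rate = 6.79 / 220.12 = 3.08%.

New unemployment rate ≈ 3.08%.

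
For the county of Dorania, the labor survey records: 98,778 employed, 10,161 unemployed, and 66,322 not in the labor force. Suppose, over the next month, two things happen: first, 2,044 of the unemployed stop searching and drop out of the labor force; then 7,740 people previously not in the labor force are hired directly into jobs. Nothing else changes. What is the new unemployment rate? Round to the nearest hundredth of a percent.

Initially, labor force = 98,778 + 10,161 = 108,939, so u = 10,161/108,939 = 9.33%.
After the first change, unemployed and labor force both fall by 2,044 → E = 98,778, U = 8,117, labor force = 106,895.
After the second change, employed and labor force both rise by 7,740; unemployed unchanged → E = 106,518, U = 8,117, labor force = 114,635.
New unemployment rate = 8,117 / 114,635 = 7.08%.

New unemployment rate ≈ 7.08%.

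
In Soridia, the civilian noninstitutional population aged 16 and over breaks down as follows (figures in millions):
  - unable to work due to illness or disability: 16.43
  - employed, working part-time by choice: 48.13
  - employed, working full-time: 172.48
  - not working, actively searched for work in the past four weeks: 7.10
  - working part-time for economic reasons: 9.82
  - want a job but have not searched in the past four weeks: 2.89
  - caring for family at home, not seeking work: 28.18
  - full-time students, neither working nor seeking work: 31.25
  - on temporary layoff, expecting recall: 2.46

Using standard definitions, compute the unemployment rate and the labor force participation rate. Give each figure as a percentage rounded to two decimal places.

Employed = 48.13 + 172.48 + 9.82 = 230.43 million (anyone who worked, including part-time for economic reasons, counts as employed).
Unemployed = 7.10 + 2.46 = 9.56 million (jobless and actively searching, or on temporary layoff).
Labor force = 230.43 + 9.56 = 239.99 million.
Not in labor force = 16.43 + 2.89 + 28.18 + 31.25 = 78.75 million (those not working and not actively searching are outside the labor force — including those who want a job but have given up searching).
Civilian working-age population = 239.99 + 78.75 = 318.74 million.
Unemployment rate = 9.56 / 239.99 = 3.98%.
Labor force participation rate = 239.99 / 318.74 = 75.29%.

Unemployment rate ≈ 3.98%; labor force participation rate ≈ 75.29%.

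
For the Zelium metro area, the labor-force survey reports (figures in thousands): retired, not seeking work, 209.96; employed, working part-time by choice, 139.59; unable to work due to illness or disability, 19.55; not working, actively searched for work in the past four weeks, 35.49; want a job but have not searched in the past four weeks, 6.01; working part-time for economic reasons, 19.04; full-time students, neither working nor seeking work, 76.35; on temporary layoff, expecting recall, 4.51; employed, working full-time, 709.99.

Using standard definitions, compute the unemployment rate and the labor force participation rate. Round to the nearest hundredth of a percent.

Unemployment rate ≈ 4.40%; labor force participation rate ≈ 74.45%.

Employed = 139.59 + 19.04 + 709.99 = 868.62 thousand (anyone who worked, including part-time for economic reasons, counts as employed).
Unemployed = 35.49 + 4.51 = 40.00 thousand (jobless and actively searching, or on temporary layoff).
Labor force = 868.62 + 40.00 = 908.62 thousand.
Not in labor force = 209.96 + 19.55 + 6.01 + 76.35 = 311.87 thousand (those not working and not actively searching are outside the labor force — including those who want a job but have given up searching).
Civilian working-age population = 908.62 + 311.87 = 1,220.49 thousand.
Unemployment rate = 40.00 / 908.62 = 4.40%.
Labor force participation rate = 908.62 / 1,220.49 = 74.45%.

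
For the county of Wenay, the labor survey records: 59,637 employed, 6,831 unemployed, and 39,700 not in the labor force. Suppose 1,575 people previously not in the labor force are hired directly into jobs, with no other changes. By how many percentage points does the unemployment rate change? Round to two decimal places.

The unemployment rate changes by −0.24 percentage points.

Initially, labor force = 59,637 + 6,831 = 66,468, so u = 6,831/66,468 = 10.28%.
After the change, employed and labor force both rise by 1,575; unemployed unchanged → E = 61,212, U = 6,831, labor force = 68,043.
New unemployment rate = 6,831 / 68,043 = 10.04%.
Change = 10.04% − 10.28% = −0.24 percentage points.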